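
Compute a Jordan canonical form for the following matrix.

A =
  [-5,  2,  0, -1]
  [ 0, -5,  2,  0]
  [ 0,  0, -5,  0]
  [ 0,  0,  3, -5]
J_3(-5) ⊕ J_1(-5)

The characteristic polynomial is
  det(x·I − A) = x^4 + 20*x^3 + 150*x^2 + 500*x + 625 = (x + 5)^4

Eigenvalues and multiplicities (the geometric multiplicity of λ is n − rank(A − λI), which equals the number of Jordan blocks for λ):
  λ = -5: algebraic multiplicity = 4, geometric multiplicity = 2

Determining the block sizes for each eigenvalue:
  λ = -5: with am = 4 and gm = 2, the partition is not yet determined (e.g. several partitions of 4 into 2 parts exist). Let N = A − (-5)·I. Computing rank(N^1) = 2, rank(N^2) = 1, rank(N^3) = 0; the number of blocks of size ≥ j is rank(N^{j−1}) − rank(N^j), giving [2, 1, 1]. So we have 1 block(s) of size 3, 1 block(s) of size 1 → block sizes [3, 1]

Assembling the blocks gives a Jordan form
J =
  [-5,  1,  0,  0]
  [ 0, -5,  1,  0]
  [ 0,  0, -5,  0]
  [ 0,  0,  0, -5]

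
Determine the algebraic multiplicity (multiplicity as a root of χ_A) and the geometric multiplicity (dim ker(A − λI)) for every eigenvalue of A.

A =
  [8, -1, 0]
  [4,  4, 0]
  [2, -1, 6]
λ = 6: alg = 3, geom = 2

Step 1 — factor the characteristic polynomial to read off the algebraic multiplicities:
  χ_A(x) = (x - 6)^3

Step 2 — compute geometric multiplicities via the rank-nullity identity g(λ) = n − rank(A − λI):
  rank(A − (6)·I) = 1, so dim ker(A − (6)·I) = n − 1 = 2

Summary:
  λ = 6: algebraic multiplicity = 3, geometric multiplicity = 2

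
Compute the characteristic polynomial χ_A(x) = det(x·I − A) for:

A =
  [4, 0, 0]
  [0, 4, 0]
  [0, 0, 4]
x^3 - 12*x^2 + 48*x - 64

Expanding det(x·I − A) (e.g. by cofactor expansion or by noting that A is similar to its Jordan form J, which has the same characteristic polynomial as A) gives
  χ_A(x) = x^3 - 12*x^2 + 48*x - 64
which factors as (x - 4)^3. The eigenvalues (with algebraic multiplicities) are λ = 4 with multiplicity 3.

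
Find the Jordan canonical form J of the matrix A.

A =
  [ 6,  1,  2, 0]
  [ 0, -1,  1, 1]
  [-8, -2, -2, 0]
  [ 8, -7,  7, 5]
J_3(2) ⊕ J_1(2)

The characteristic polynomial is
  det(x·I − A) = x^4 - 8*x^3 + 24*x^2 - 32*x + 16 = (x - 2)^4

Eigenvalues and multiplicities (the geometric multiplicity of λ is n − rank(A − λI), which equals the number of Jordan blocks for λ):
  λ = 2: algebraic multiplicity = 4, geometric multiplicity = 2

Determining the block sizes for each eigenvalue:
  λ = 2: with am = 4 and gm = 2, the partition is not yet determined (e.g. several partitions of 4 into 2 parts exist). Let N = A − (2)·I. Computing rank(N^1) = 2, rank(N^2) = 1, rank(N^3) = 0; the number of blocks of size ≥ j is rank(N^{j−1}) − rank(N^j), giving [2, 1, 1]. So we have 1 block(s) of size 3, 1 block(s) of size 1 → block sizes [3, 1]

Assembling the blocks gives a Jordan form
J =
  [2, 1, 0, 0]
  [0, 2, 1, 0]
  [0, 0, 2, 0]
  [0, 0, 0, 2]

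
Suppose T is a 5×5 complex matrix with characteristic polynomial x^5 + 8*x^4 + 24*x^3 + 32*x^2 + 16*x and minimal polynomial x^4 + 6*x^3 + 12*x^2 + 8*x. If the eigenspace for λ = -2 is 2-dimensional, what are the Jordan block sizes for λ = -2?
Block sizes for λ = -2: [3, 1]

Step 1 — from the characteristic polynomial, algebraic multiplicity of λ = -2 is 4. From dim ker(T − (-2)·I) = 2, there are exactly 2 Jordan blocks for λ = -2.
Step 2 — from the minimal polynomial, the factor (x + 2)^3 tells us the largest block for λ = -2 has size 3.
Step 3 — with total size 4, 2 blocks, and largest block 3, the block sizes (in nonincreasing order) are [3, 1].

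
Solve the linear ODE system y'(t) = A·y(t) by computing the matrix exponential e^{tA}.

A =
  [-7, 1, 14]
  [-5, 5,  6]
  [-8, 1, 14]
e^{tA} =
  [2*t^2*exp(4*t) - 11*t*exp(4*t) + exp(4*t), 2*t^2*exp(4*t) + t*exp(4*t), -4*t^2*exp(4*t) + 14*t*exp(4*t)]
  [t^2*exp(4*t) - 5*t*exp(4*t), t^2*exp(4*t) + t*exp(4*t) + exp(4*t), -2*t^2*exp(4*t) + 6*t*exp(4*t)]
  [3*t^2*exp(4*t)/2 - 8*t*exp(4*t), 3*t^2*exp(4*t)/2 + t*exp(4*t), -3*t^2*exp(4*t) + 10*t*exp(4*t) + exp(4*t)]

Strategy: write A = P · J · P⁻¹ where J is a Jordan canonical form, so e^{tA} = P · e^{tJ} · P⁻¹, and e^{tJ} can be computed block-by-block.

A has Jordan form
J =
  [4, 1, 0]
  [0, 4, 1]
  [0, 0, 4]
(up to reordering of blocks).

Per-block formulas:
  For a 3×3 Jordan block J_3(4): exp(t · J_3(4)) = e^(4t)·(I + t·N + (t^2/2)·N^2), where N is the 3×3 nilpotent shift.

After assembling e^{tJ} and conjugating by P, we get:

e^{tA} =
  [2*t^2*exp(4*t) - 11*t*exp(4*t) + exp(4*t), 2*t^2*exp(4*t) + t*exp(4*t), -4*t^2*exp(4*t) + 14*t*exp(4*t)]
  [t^2*exp(4*t) - 5*t*exp(4*t), t^2*exp(4*t) + t*exp(4*t) + exp(4*t), -2*t^2*exp(4*t) + 6*t*exp(4*t)]
  [3*t^2*exp(4*t)/2 - 8*t*exp(4*t), 3*t^2*exp(4*t)/2 + t*exp(4*t), -3*t^2*exp(4*t) + 10*t*exp(4*t) + exp(4*t)]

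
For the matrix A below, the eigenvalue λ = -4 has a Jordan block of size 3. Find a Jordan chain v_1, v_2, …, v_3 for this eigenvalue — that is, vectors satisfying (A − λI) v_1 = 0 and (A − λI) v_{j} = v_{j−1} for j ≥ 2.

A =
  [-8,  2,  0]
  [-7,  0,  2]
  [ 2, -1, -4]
A Jordan chain for λ = -4 of length 3:
v_1 = (2, 4, -1)ᵀ
v_2 = (-4, -7, 2)ᵀ
v_3 = (1, 0, 0)ᵀ

Let N = A − (-4)·I. We want v_3 with N^3 v_3 = 0 but N^2 v_3 ≠ 0; then v_{j-1} := N · v_j for j = 3, …, 2.

Pick v_3 = (1, 0, 0)ᵀ.
Then v_2 = N · v_3 = (-4, -7, 2)ᵀ.
Then v_1 = N · v_2 = (2, 4, -1)ᵀ.

Sanity check: (A − (-4)·I) v_1 = (0, 0, 0)ᵀ = 0. ✓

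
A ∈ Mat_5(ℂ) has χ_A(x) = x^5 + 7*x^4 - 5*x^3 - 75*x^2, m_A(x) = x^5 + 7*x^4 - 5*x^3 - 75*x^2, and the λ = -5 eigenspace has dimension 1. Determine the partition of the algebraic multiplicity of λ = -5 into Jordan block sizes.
Block sizes for λ = -5: [2]

Step 1 — from the characteristic polynomial, algebraic multiplicity of λ = -5 is 2. From dim ker(A − (-5)·I) = 1, there are exactly 1 Jordan blocks for λ = -5.
Step 2 — from the minimal polynomial, the factor (x + 5)^2 tells us the largest block for λ = -5 has size 2.
Step 3 — with total size 2, 1 blocks, and largest block 2, the block sizes (in nonincreasing order) are [2].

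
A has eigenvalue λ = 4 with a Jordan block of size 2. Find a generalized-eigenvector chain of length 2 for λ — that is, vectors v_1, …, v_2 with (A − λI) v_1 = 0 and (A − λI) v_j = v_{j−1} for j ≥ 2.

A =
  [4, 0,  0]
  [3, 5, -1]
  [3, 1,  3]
A Jordan chain for λ = 4 of length 2:
v_1 = (0, 3, 3)ᵀ
v_2 = (1, 0, 0)ᵀ

Let N = A − (4)·I. We want v_2 with N^2 v_2 = 0 but N^1 v_2 ≠ 0; then v_{j-1} := N · v_j for j = 2, …, 2.

Pick v_2 = (1, 0, 0)ᵀ.
Then v_1 = N · v_2 = (0, 3, 3)ᵀ.

Sanity check: (A − (4)·I) v_1 = (0, 0, 0)ᵀ = 0. ✓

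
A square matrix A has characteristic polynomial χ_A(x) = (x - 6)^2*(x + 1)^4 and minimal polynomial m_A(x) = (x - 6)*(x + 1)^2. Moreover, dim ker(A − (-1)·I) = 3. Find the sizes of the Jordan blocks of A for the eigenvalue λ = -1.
Block sizes for λ = -1: [2, 1, 1]

Step 1 — from the characteristic polynomial, algebraic multiplicity of λ = -1 is 4. From dim ker(A − (-1)·I) = 3, there are exactly 3 Jordan blocks for λ = -1.
Step 2 — from the minimal polynomial, the factor (x + 1)^2 tells us the largest block for λ = -1 has size 2.
Step 3 — with total size 4, 3 blocks, and largest block 2, the block sizes (in nonincreasing order) are [2, 1, 1].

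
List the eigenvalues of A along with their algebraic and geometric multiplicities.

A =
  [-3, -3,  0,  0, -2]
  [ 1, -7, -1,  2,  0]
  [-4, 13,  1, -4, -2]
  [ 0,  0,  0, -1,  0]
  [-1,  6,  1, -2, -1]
λ = -3: alg = 3, geom = 1; λ = -1: alg = 2, geom = 2

Step 1 — factor the characteristic polynomial to read off the algebraic multiplicities:
  χ_A(x) = (x + 1)^2*(x + 3)^3

Step 2 — compute geometric multiplicities via the rank-nullity identity g(λ) = n − rank(A − λI):
  rank(A − (-3)·I) = 4, so dim ker(A − (-3)·I) = n − 4 = 1
  rank(A − (-1)·I) = 3, so dim ker(A − (-1)·I) = n − 3 = 2

Summary:
  λ = -3: algebraic multiplicity = 3, geometric multiplicity = 1
  λ = -1: algebraic multiplicity = 2, geometric multiplicity = 2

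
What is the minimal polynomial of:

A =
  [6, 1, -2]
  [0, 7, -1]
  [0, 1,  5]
x^3 - 18*x^2 + 108*x - 216

The characteristic polynomial is χ_A(x) = (x - 6)^3, so the eigenvalues are known. The minimal polynomial is
  m_A(x) = Π_λ (x − λ)^{k_λ}
where k_λ is the size of the *largest* Jordan block for λ (equivalently, the smallest k with (A − λI)^k v = 0 for every generalised eigenvector v of λ).

  λ = 6: largest Jordan block has size 3, contributing (x − 6)^3

So m_A(x) = (x - 6)^3 = x^3 - 18*x^2 + 108*x - 216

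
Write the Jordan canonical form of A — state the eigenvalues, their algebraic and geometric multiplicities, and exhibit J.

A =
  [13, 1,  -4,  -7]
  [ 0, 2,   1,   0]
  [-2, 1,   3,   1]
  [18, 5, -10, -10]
J_1(-1) ⊕ J_3(3)

The characteristic polynomial is
  det(x·I − A) = x^4 - 8*x^3 + 18*x^2 - 27 = (x - 3)^3*(x + 1)

Eigenvalues and multiplicities (the geometric multiplicity of λ is n − rank(A − λI), which equals the number of Jordan blocks for λ):
  λ = -1: algebraic multiplicity = 1, geometric multiplicity = 1
  λ = 3: algebraic multiplicity = 3, geometric multiplicity = 1

Determining the block sizes for each eigenvalue:
  λ = -1: one block (gm = 1), so the single block has size am = 1 → block sizes [1]
  λ = 3: one block (gm = 1), so the single block has size am = 3 → block sizes [3]

Assembling the blocks gives a Jordan form
J =
  [-1, 0, 0, 0]
  [ 0, 3, 1, 0]
  [ 0, 0, 3, 1]
  [ 0, 0, 0, 3]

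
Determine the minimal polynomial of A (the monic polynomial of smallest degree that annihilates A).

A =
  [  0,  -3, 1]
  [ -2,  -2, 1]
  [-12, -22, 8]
x^3 - 6*x^2 + 12*x - 8

The characteristic polynomial is χ_A(x) = (x - 2)^3, so the eigenvalues are known. The minimal polynomial is
  m_A(x) = Π_λ (x − λ)^{k_λ}
where k_λ is the size of the *largest* Jordan block for λ (equivalently, the smallest k with (A − λI)^k v = 0 for every generalised eigenvector v of λ).

  λ = 2: largest Jordan block has size 3, contributing (x − 2)^3

So m_A(x) = (x - 2)^3 = x^3 - 6*x^2 + 12*x - 8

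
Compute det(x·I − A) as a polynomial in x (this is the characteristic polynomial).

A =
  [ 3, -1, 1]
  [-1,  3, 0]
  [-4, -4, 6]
x^3 - 12*x^2 + 48*x - 64

Expanding det(x·I − A) (e.g. by cofactor expansion or by noting that A is similar to its Jordan form J, which has the same characteristic polynomial as A) gives
  χ_A(x) = x^3 - 12*x^2 + 48*x - 64
which factors as (x - 4)^3. The eigenvalues (with algebraic multiplicities) are λ = 4 with multiplicity 3.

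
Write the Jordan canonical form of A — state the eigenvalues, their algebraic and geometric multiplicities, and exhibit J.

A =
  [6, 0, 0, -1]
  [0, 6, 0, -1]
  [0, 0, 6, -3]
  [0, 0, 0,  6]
J_2(6) ⊕ J_1(6) ⊕ J_1(6)

The characteristic polynomial is
  det(x·I − A) = x^4 - 24*x^3 + 216*x^2 - 864*x + 1296 = (x - 6)^4

Eigenvalues and multiplicities (the geometric multiplicity of λ is n − rank(A − λI), which equals the number of Jordan blocks for λ):
  λ = 6: algebraic multiplicity = 4, geometric multiplicity = 3

Determining the block sizes for each eigenvalue:
  λ = 6: 3 blocks summing to 4 forces exactly one block of size 2 and the rest size 1 → block sizes [2, 1, 1]

Assembling the blocks gives a Jordan form
J =
  [6, 1, 0, 0]
  [0, 6, 0, 0]
  [0, 0, 6, 0]
  [0, 0, 0, 6]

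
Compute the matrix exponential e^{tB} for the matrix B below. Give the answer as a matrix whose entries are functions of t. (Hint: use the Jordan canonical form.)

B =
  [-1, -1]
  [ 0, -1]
e^{tB} =
  [exp(-t), -t*exp(-t)]
  [0, exp(-t)]

Strategy: write B = P · J · P⁻¹ where J is a Jordan canonical form, so e^{tB} = P · e^{tJ} · P⁻¹, and e^{tJ} can be computed block-by-block.

B has Jordan form
J =
  [-1,  1]
  [ 0, -1]
(up to reordering of blocks).

Per-block formulas:
  For a 2×2 Jordan block J_2(-1): exp(t · J_2(-1)) = e^(-1t)·(I + t·N), where N is the 2×2 nilpotent shift.

After assembling e^{tJ} and conjugating by P, we get:

e^{tB} =
  [exp(-t), -t*exp(-t)]
  [0, exp(-t)]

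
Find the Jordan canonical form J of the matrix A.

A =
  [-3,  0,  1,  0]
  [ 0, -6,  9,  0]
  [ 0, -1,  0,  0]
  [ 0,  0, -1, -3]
J_3(-3) ⊕ J_1(-3)

The characteristic polynomial is
  det(x·I − A) = x^4 + 12*x^3 + 54*x^2 + 108*x + 81 = (x + 3)^4

Eigenvalues and multiplicities (the geometric multiplicity of λ is n − rank(A − λI), which equals the number of Jordan blocks for λ):
  λ = -3: algebraic multiplicity = 4, geometric multiplicity = 2

Determining the block sizes for each eigenvalue:
  λ = -3: with am = 4 and gm = 2, the partition is not yet determined (e.g. several partitions of 4 into 2 parts exist). Let N = A − (-3)·I. Computing rank(N^1) = 2, rank(N^2) = 1, rank(N^3) = 0; the number of blocks of size ≥ j is rank(N^{j−1}) − rank(N^j), giving [2, 1, 1]. So we have 1 block(s) of size 3, 1 block(s) of size 1 → block sizes [3, 1]

Assembling the blocks gives a Jordan form
J =
  [-3,  1,  0,  0]
  [ 0, -3,  1,  0]
  [ 0,  0, -3,  0]
  [ 0,  0,  0, -3]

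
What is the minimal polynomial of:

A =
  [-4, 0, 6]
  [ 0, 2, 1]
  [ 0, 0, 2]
x^3 - 12*x + 16

The characteristic polynomial is χ_A(x) = (x - 2)^2*(x + 4), so the eigenvalues are known. The minimal polynomial is
  m_A(x) = Π_λ (x − λ)^{k_λ}
where k_λ is the size of the *largest* Jordan block for λ (equivalently, the smallest k with (A − λI)^k v = 0 for every generalised eigenvector v of λ).

  λ = -4: largest Jordan block has size 1, contributing (x + 4)
  λ = 2: largest Jordan block has size 2, contributing (x − 2)^2

So m_A(x) = (x - 2)^2*(x + 4) = x^3 - 12*x + 16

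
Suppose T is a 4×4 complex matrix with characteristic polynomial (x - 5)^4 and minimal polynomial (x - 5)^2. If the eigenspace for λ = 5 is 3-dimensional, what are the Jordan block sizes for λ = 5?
Block sizes for λ = 5: [2, 1, 1]

Step 1 — from the characteristic polynomial, algebraic multiplicity of λ = 5 is 4. From dim ker(T − (5)·I) = 3, there are exactly 3 Jordan blocks for λ = 5.
Step 2 — from the minimal polynomial, the factor (x − 5)^2 tells us the largest block for λ = 5 has size 2.
Step 3 — with total size 4, 3 blocks, and largest block 2, the block sizes (in nonincreasing order) are [2, 1, 1].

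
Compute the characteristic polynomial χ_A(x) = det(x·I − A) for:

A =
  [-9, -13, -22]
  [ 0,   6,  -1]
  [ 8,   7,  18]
x^3 - 15*x^2 + 75*x - 125

Expanding det(x·I − A) (e.g. by cofactor expansion or by noting that A is similar to its Jordan form J, which has the same characteristic polynomial as A) gives
  χ_A(x) = x^3 - 15*x^2 + 75*x - 125
which factors as (x - 5)^3. The eigenvalues (with algebraic multiplicities) are λ = 5 with multiplicity 3.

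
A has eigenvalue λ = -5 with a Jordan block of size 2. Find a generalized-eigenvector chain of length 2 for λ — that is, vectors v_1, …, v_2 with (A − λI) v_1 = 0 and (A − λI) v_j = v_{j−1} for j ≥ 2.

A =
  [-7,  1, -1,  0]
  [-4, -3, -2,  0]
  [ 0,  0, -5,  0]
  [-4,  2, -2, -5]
A Jordan chain for λ = -5 of length 2:
v_1 = (-2, -4, 0, -4)ᵀ
v_2 = (1, 0, 0, 0)ᵀ

Let N = A − (-5)·I. We want v_2 with N^2 v_2 = 0 but N^1 v_2 ≠ 0; then v_{j-1} := N · v_j for j = 2, …, 2.

Pick v_2 = (1, 0, 0, 0)ᵀ.
Then v_1 = N · v_2 = (-2, -4, 0, -4)ᵀ.

Sanity check: (A − (-5)·I) v_1 = (0, 0, 0, 0)ᵀ = 0. ✓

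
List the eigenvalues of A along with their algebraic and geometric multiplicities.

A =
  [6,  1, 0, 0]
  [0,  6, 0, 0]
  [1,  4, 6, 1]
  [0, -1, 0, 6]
λ = 6: alg = 4, geom = 2

Step 1 — factor the characteristic polynomial to read off the algebraic multiplicities:
  χ_A(x) = (x - 6)^4

Step 2 — compute geometric multiplicities via the rank-nullity identity g(λ) = n − rank(A − λI):
  rank(A − (6)·I) = 2, so dim ker(A − (6)·I) = n − 2 = 2

Summary:
  λ = 6: algebraic multiplicity = 4, geometric multiplicity = 2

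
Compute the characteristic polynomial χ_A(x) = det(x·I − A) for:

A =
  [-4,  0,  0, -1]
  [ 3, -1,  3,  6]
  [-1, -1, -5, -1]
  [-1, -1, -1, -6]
x^4 + 16*x^3 + 96*x^2 + 256*x + 256

Expanding det(x·I − A) (e.g. by cofactor expansion or by noting that A is similar to its Jordan form J, which has the same characteristic polynomial as A) gives
  χ_A(x) = x^4 + 16*x^3 + 96*x^2 + 256*x + 256
which factors as (x + 4)^4. The eigenvalues (with algebraic multiplicities) are λ = -4 with multiplicity 4.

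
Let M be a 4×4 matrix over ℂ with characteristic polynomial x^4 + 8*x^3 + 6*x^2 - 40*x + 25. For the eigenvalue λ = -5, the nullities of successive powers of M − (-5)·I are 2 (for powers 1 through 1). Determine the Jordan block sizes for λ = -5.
Block sizes for λ = -5: [1, 1]

From the dimensions of kernels of powers, the number of Jordan blocks of size at least j is d_j − d_{j−1} where d_j = dim ker(N^j) (with d_0 = 0). Computing the differences gives [2].
The number of blocks of size exactly k is (#blocks of size ≥ k) − (#blocks of size ≥ k + 1), so the partition is: 2 block(s) of size 1.
In nonincreasing order the block sizes are [1, 1].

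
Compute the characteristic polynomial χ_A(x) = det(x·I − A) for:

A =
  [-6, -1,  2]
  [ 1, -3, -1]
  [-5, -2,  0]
x^3 + 9*x^2 + 27*x + 27

Expanding det(x·I − A) (e.g. by cofactor expansion or by noting that A is similar to its Jordan form J, which has the same characteristic polynomial as A) gives
  χ_A(x) = x^3 + 9*x^2 + 27*x + 27
which factors as (x + 3)^3. The eigenvalues (with algebraic multiplicities) are λ = -3 with multiplicity 3.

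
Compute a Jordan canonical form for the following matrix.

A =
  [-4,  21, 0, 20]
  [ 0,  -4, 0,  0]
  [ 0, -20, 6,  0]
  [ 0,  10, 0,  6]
J_2(-4) ⊕ J_1(6) ⊕ J_1(6)

The characteristic polynomial is
  det(x·I − A) = x^4 - 4*x^3 - 44*x^2 + 96*x + 576 = (x - 6)^2*(x + 4)^2

Eigenvalues and multiplicities (the geometric multiplicity of λ is n − rank(A − λI), which equals the number of Jordan blocks for λ):
  λ = -4: algebraic multiplicity = 2, geometric multiplicity = 1
  λ = 6: algebraic multiplicity = 2, geometric multiplicity = 2

Determining the block sizes for each eigenvalue:
  λ = -4: one block (gm = 1), so the single block has size am = 2 → block sizes [2]
  λ = 6: gm = am = 2, so every block has size 1 → block sizes [1, 1]

Assembling the blocks gives a Jordan form
J =
  [-4,  1, 0, 0]
  [ 0, -4, 0, 0]
  [ 0,  0, 6, 0]
  [ 0,  0, 0, 6]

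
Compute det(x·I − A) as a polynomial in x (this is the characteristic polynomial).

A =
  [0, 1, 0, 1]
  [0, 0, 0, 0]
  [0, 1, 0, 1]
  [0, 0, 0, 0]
x^4

Expanding det(x·I − A) (e.g. by cofactor expansion or by noting that A is similar to its Jordan form J, which has the same characteristic polynomial as A) gives
  χ_A(x) = x^4
which factors as x^4. The eigenvalues (with algebraic multiplicities) are λ = 0 with multiplicity 4.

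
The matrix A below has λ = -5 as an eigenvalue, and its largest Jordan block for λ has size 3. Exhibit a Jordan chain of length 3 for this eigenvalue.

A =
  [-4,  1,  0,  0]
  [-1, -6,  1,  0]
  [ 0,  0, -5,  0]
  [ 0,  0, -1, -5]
A Jordan chain for λ = -5 of length 3:
v_1 = (1, -1, 0, 0)ᵀ
v_2 = (0, 1, 0, -1)ᵀ
v_3 = (0, 0, 1, 0)ᵀ

Let N = A − (-5)·I. We want v_3 with N^3 v_3 = 0 but N^2 v_3 ≠ 0; then v_{j-1} := N · v_j for j = 3, …, 2.

Pick v_3 = (0, 0, 1, 0)ᵀ.
Then v_2 = N · v_3 = (0, 1, 0, -1)ᵀ.
Then v_1 = N · v_2 = (1, -1, 0, 0)ᵀ.

Sanity check: (A − (-5)·I) v_1 = (0, 0, 0, 0)ᵀ = 0. ✓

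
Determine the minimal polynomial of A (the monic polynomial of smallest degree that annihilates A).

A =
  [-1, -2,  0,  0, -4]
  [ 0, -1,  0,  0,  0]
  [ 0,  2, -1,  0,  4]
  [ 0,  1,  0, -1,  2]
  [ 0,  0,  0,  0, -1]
x^2 + 2*x + 1

The characteristic polynomial is χ_A(x) = (x + 1)^5, so the eigenvalues are known. The minimal polynomial is
  m_A(x) = Π_λ (x − λ)^{k_λ}
where k_λ is the size of the *largest* Jordan block for λ (equivalently, the smallest k with (A − λI)^k v = 0 for every generalised eigenvector v of λ).

  λ = -1: largest Jordan block has size 2, contributing (x + 1)^2

So m_A(x) = (x + 1)^2 = x^2 + 2*x + 1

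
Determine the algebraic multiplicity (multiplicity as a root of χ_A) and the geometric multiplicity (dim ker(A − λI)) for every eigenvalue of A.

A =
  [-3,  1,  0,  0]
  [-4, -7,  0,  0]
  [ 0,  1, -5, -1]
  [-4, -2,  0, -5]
λ = -5: alg = 4, geom = 2

Step 1 — factor the characteristic polynomial to read off the algebraic multiplicities:
  χ_A(x) = (x + 5)^4

Step 2 — compute geometric multiplicities via the rank-nullity identity g(λ) = n − rank(A − λI):
  rank(A − (-5)·I) = 2, so dim ker(A − (-5)·I) = n − 2 = 2

Summary:
  λ = -5: algebraic multiplicity = 4, geometric multiplicity = 2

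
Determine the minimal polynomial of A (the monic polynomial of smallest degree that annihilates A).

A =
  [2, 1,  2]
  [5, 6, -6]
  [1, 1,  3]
x^3 - 11*x^2 + 35*x - 25

The characteristic polynomial is χ_A(x) = (x - 5)^2*(x - 1), so the eigenvalues are known. The minimal polynomial is
  m_A(x) = Π_λ (x − λ)^{k_λ}
where k_λ is the size of the *largest* Jordan block for λ (equivalently, the smallest k with (A − λI)^k v = 0 for every generalised eigenvector v of λ).

  λ = 1: largest Jordan block has size 1, contributing (x − 1)
  λ = 5: largest Jordan block has size 2, contributing (x − 5)^2

So m_A(x) = (x - 5)^2*(x - 1) = x^3 - 11*x^2 + 35*x - 25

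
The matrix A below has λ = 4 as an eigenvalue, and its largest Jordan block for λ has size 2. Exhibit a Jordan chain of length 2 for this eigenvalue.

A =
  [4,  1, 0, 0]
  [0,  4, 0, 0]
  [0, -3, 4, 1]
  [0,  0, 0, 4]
A Jordan chain for λ = 4 of length 2:
v_1 = (1, 0, -3, 0)ᵀ
v_2 = (0, 1, 0, 0)ᵀ

Let N = A − (4)·I. We want v_2 with N^2 v_2 = 0 but N^1 v_2 ≠ 0; then v_{j-1} := N · v_j for j = 2, …, 2.

Pick v_2 = (0, 1, 0, 0)ᵀ.
Then v_1 = N · v_2 = (1, 0, -3, 0)ᵀ.

Sanity check: (A − (4)·I) v_1 = (0, 0, 0, 0)ᵀ = 0. ✓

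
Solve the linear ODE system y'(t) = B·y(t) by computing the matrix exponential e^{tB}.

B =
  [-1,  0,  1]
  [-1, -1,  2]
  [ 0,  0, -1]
e^{tB} =
  [exp(-t), 0, t*exp(-t)]
  [-t*exp(-t), exp(-t), -t^2*exp(-t)/2 + 2*t*exp(-t)]
  [0, 0, exp(-t)]

Strategy: write B = P · J · P⁻¹ where J is a Jordan canonical form, so e^{tB} = P · e^{tJ} · P⁻¹, and e^{tJ} can be computed block-by-block.

B has Jordan form
J =
  [-1,  1,  0]
  [ 0, -1,  1]
  [ 0,  0, -1]
(up to reordering of blocks).

Per-block formulas:
  For a 3×3 Jordan block J_3(-1): exp(t · J_3(-1)) = e^(-1t)·(I + t·N + (t^2/2)·N^2), where N is the 3×3 nilpotent shift.

After assembling e^{tJ} and conjugating by P, we get:

e^{tB} =
  [exp(-t), 0, t*exp(-t)]
  [-t*exp(-t), exp(-t), -t^2*exp(-t)/2 + 2*t*exp(-t)]
  [0, 0, exp(-t)]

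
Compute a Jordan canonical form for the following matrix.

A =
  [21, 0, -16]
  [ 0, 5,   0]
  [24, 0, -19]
J_1(-3) ⊕ J_1(5) ⊕ J_1(5)

The characteristic polynomial is
  det(x·I − A) = x^3 - 7*x^2 - 5*x + 75 = (x - 5)^2*(x + 3)

Eigenvalues and multiplicities (the geometric multiplicity of λ is n − rank(A − λI), which equals the number of Jordan blocks for λ):
  λ = -3: algebraic multiplicity = 1, geometric multiplicity = 1
  λ = 5: algebraic multiplicity = 2, geometric multiplicity = 2

Determining the block sizes for each eigenvalue:
  λ = -3: one block (gm = 1), so the single block has size am = 1 → block sizes [1]
  λ = 5: gm = am = 2, so every block has size 1 → block sizes [1, 1]

Assembling the blocks gives a Jordan form
J =
  [-3, 0, 0]
  [ 0, 5, 0]
  [ 0, 0, 5]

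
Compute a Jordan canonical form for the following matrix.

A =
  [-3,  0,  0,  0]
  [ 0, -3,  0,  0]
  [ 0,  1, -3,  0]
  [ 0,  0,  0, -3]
J_2(-3) ⊕ J_1(-3) ⊕ J_1(-3)

The characteristic polynomial is
  det(x·I − A) = x^4 + 12*x^3 + 54*x^2 + 108*x + 81 = (x + 3)^4

Eigenvalues and multiplicities (the geometric multiplicity of λ is n − rank(A − λI), which equals the number of Jordan blocks for λ):
  λ = -3: algebraic multiplicity = 4, geometric multiplicity = 3

Determining the block sizes for each eigenvalue:
  λ = -3: 3 blocks summing to 4 forces exactly one block of size 2 and the rest size 1 → block sizes [2, 1, 1]

Assembling the blocks gives a Jordan form
J =
  [-3,  1,  0,  0]
  [ 0, -3,  0,  0]
  [ 0,  0, -3,  0]
  [ 0,  0,  0, -3]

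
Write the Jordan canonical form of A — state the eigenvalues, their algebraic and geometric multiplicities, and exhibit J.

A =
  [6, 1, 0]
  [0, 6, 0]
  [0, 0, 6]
J_2(6) ⊕ J_1(6)

The characteristic polynomial is
  det(x·I − A) = x^3 - 18*x^2 + 108*x - 216 = (x - 6)^3

Eigenvalues and multiplicities (the geometric multiplicity of λ is n − rank(A − λI), which equals the number of Jordan blocks for λ):
  λ = 6: algebraic multiplicity = 3, geometric multiplicity = 2

Determining the block sizes for each eigenvalue:
  λ = 6: 2 blocks summing to 3 forces exactly one block of size 2 and the rest size 1 → block sizes [2, 1]

Assembling the blocks gives a Jordan form
J =
  [6, 1, 0]
  [0, 6, 0]
  [0, 0, 6]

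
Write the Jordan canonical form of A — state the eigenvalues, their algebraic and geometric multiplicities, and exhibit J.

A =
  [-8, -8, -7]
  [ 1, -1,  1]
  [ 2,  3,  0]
J_3(-3)

The characteristic polynomial is
  det(x·I − A) = x^3 + 9*x^2 + 27*x + 27 = (x + 3)^3

Eigenvalues and multiplicities (the geometric multiplicity of λ is n − rank(A − λI), which equals the number of Jordan blocks for λ):
  λ = -3: algebraic multiplicity = 3, geometric multiplicity = 1

Determining the block sizes for each eigenvalue:
  λ = -3: one block (gm = 1), so the single block has size am = 3 → block sizes [3]

Assembling the blocks gives a Jordan form
J =
  [-3,  1,  0]
  [ 0, -3,  1]
  [ 0,  0, -3]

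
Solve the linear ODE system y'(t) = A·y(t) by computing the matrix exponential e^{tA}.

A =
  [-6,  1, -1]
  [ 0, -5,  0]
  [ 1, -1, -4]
e^{tA} =
  [-t*exp(-5*t) + exp(-5*t), t*exp(-5*t), -t*exp(-5*t)]
  [0, exp(-5*t), 0]
  [t*exp(-5*t), -t*exp(-5*t), t*exp(-5*t) + exp(-5*t)]

Strategy: write A = P · J · P⁻¹ where J is a Jordan canonical form, so e^{tA} = P · e^{tJ} · P⁻¹, and e^{tJ} can be computed block-by-block.

A has Jordan form
J =
  [-5,  1,  0]
  [ 0, -5,  0]
  [ 0,  0, -5]
(up to reordering of blocks).

Per-block formulas:
  For a 2×2 Jordan block J_2(-5): exp(t · J_2(-5)) = e^(-5t)·(I + t·N), where N is the 2×2 nilpotent shift.
  For a 1×1 block at λ = -5: exp(t · [-5]) = [e^(-5t)].

After assembling e^{tJ} and conjugating by P, we get:

e^{tA} =
  [-t*exp(-5*t) + exp(-5*t), t*exp(-5*t), -t*exp(-5*t)]
  [0, exp(-5*t), 0]
  [t*exp(-5*t), -t*exp(-5*t), t*exp(-5*t) + exp(-5*t)]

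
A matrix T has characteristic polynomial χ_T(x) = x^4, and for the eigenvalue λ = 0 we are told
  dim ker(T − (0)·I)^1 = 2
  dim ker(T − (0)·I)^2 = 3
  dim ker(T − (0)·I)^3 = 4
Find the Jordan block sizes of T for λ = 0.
Block sizes for λ = 0: [3, 1]

From the dimensions of kernels of powers, the number of Jordan blocks of size at least j is d_j − d_{j−1} where d_j = dim ker(N^j) (with d_0 = 0). Computing the differences gives [2, 1, 1].
The number of blocks of size exactly k is (#blocks of size ≥ k) − (#blocks of size ≥ k + 1), so the partition is: 1 block(s) of size 1, 1 block(s) of size 3.
In nonincreasing order the block sizes are [3, 1].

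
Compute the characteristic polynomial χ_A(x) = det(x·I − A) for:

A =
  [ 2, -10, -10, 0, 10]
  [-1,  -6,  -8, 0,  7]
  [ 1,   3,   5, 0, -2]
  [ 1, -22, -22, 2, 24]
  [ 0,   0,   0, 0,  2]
x^5 - 5*x^4 + 40*x^2 - 80*x + 48

Expanding det(x·I − A) (e.g. by cofactor expansion or by noting that A is similar to its Jordan form J, which has the same characteristic polynomial as A) gives
  χ_A(x) = x^5 - 5*x^4 + 40*x^2 - 80*x + 48
which factors as (x - 2)^4*(x + 3). The eigenvalues (with algebraic multiplicities) are λ = -3 with multiplicity 1, λ = 2 with multiplicity 4.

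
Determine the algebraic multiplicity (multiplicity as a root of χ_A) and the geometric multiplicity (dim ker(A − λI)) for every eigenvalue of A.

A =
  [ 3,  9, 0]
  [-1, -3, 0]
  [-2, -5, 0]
λ = 0: alg = 3, geom = 1

Step 1 — factor the characteristic polynomial to read off the algebraic multiplicities:
  χ_A(x) = x^3

Step 2 — compute geometric multiplicities via the rank-nullity identity g(λ) = n − rank(A − λI):
  rank(A − (0)·I) = 2, so dim ker(A − (0)·I) = n − 2 = 1

Summary:
  λ = 0: algebraic multiplicity = 3, geometric multiplicity = 1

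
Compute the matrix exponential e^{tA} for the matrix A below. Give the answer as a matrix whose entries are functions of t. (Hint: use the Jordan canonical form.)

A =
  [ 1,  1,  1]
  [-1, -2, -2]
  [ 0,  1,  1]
e^{tA} =
  [t + 1, t, t]
  [t^2/2 - t, t^2/2 - 2*t + 1, t^2/2 - 2*t]
  [-t^2/2, -t^2/2 + t, -t^2/2 + t + 1]

Strategy: write A = P · J · P⁻¹ where J is a Jordan canonical form, so e^{tA} = P · e^{tJ} · P⁻¹, and e^{tJ} can be computed block-by-block.

A has Jordan form
J =
  [0, 1, 0]
  [0, 0, 1]
  [0, 0, 0]
(up to reordering of blocks).

Per-block formulas:
  For a 3×3 Jordan block J_3(0): exp(t · J_3(0)) = e^(0t)·(I + t·N + (t^2/2)·N^2), where N is the 3×3 nilpotent shift.

After assembling e^{tJ} and conjugating by P, we get:

e^{tA} =
  [t + 1, t, t]
  [t^2/2 - t, t^2/2 - 2*t + 1, t^2/2 - 2*t]
  [-t^2/2, -t^2/2 + t, -t^2/2 + t + 1]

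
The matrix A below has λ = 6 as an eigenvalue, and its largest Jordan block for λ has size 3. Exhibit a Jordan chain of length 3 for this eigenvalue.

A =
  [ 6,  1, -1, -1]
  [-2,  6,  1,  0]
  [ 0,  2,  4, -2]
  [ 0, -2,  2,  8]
A Jordan chain for λ = 6 of length 3:
v_1 = (-2, 0, -4, 4)ᵀ
v_2 = (0, -2, 0, 0)ᵀ
v_3 = (1, 0, 0, 0)ᵀ

Let N = A − (6)·I. We want v_3 with N^3 v_3 = 0 but N^2 v_3 ≠ 0; then v_{j-1} := N · v_j for j = 3, …, 2.

Pick v_3 = (1, 0, 0, 0)ᵀ.
Then v_2 = N · v_3 = (0, -2, 0, 0)ᵀ.
Then v_1 = N · v_2 = (-2, 0, -4, 4)ᵀ.

Sanity check: (A − (6)·I) v_1 = (0, 0, 0, 0)ᵀ = 0. ✓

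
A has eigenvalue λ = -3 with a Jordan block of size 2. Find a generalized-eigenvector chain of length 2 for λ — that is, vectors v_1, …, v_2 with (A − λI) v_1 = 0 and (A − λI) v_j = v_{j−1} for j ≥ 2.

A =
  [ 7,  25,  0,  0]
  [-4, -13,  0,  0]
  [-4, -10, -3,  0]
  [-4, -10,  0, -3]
A Jordan chain for λ = -3 of length 2:
v_1 = (10, -4, -4, -4)ᵀ
v_2 = (1, 0, 0, 0)ᵀ

Let N = A − (-3)·I. We want v_2 with N^2 v_2 = 0 but N^1 v_2 ≠ 0; then v_{j-1} := N · v_j for j = 2, …, 2.

Pick v_2 = (1, 0, 0, 0)ᵀ.
Then v_1 = N · v_2 = (10, -4, -4, -4)ᵀ.

Sanity check: (A − (-3)·I) v_1 = (0, 0, 0, 0)ᵀ = 0. ✓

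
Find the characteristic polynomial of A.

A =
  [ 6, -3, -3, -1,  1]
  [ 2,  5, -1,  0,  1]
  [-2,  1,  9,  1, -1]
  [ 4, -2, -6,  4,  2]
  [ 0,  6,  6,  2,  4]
x^5 - 28*x^4 + 312*x^3 - 1728*x^2 + 4752*x - 5184

Expanding det(x·I − A) (e.g. by cofactor expansion or by noting that A is similar to its Jordan form J, which has the same characteristic polynomial as A) gives
  χ_A(x) = x^5 - 28*x^4 + 312*x^3 - 1728*x^2 + 4752*x - 5184
which factors as (x - 6)^4*(x - 4). The eigenvalues (with algebraic multiplicities) are λ = 4 with multiplicity 1, λ = 6 with multiplicity 4.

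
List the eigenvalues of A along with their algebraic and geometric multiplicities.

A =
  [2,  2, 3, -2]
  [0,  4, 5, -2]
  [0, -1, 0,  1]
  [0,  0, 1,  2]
λ = 2: alg = 4, geom = 2

Step 1 — factor the characteristic polynomial to read off the algebraic multiplicities:
  χ_A(x) = (x - 2)^4

Step 2 — compute geometric multiplicities via the rank-nullity identity g(λ) = n − rank(A − λI):
  rank(A − (2)·I) = 2, so dim ker(A − (2)·I) = n − 2 = 2

Summary:
  λ = 2: algebraic multiplicity = 4, geometric multiplicity = 2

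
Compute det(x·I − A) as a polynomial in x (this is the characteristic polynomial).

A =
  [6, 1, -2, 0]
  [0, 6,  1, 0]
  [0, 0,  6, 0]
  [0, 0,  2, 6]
x^4 - 24*x^3 + 216*x^2 - 864*x + 1296

Expanding det(x·I − A) (e.g. by cofactor expansion or by noting that A is similar to its Jordan form J, which has the same characteristic polynomial as A) gives
  χ_A(x) = x^4 - 24*x^3 + 216*x^2 - 864*x + 1296
which factors as (x - 6)^4. The eigenvalues (with algebraic multiplicities) are λ = 6 with multiplicity 4.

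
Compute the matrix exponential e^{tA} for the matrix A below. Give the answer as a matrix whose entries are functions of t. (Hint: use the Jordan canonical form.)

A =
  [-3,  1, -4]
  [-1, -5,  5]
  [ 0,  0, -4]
e^{tA} =
  [t*exp(-4*t) + exp(-4*t), t*exp(-4*t), t^2*exp(-4*t)/2 - 4*t*exp(-4*t)]
  [-t*exp(-4*t), -t*exp(-4*t) + exp(-4*t), -t^2*exp(-4*t)/2 + 5*t*exp(-4*t)]
  [0, 0, exp(-4*t)]

Strategy: write A = P · J · P⁻¹ where J is a Jordan canonical form, so e^{tA} = P · e^{tJ} · P⁻¹, and e^{tJ} can be computed block-by-block.

A has Jordan form
J =
  [-4,  1,  0]
  [ 0, -4,  1]
  [ 0,  0, -4]
(up to reordering of blocks).

Per-block formulas:
  For a 3×3 Jordan block J_3(-4): exp(t · J_3(-4)) = e^(-4t)·(I + t·N + (t^2/2)·N^2), where N is the 3×3 nilpotent shift.

After assembling e^{tJ} and conjugating by P, we get:

e^{tA} =
  [t*exp(-4*t) + exp(-4*t), t*exp(-4*t), t^2*exp(-4*t)/2 - 4*t*exp(-4*t)]
  [-t*exp(-4*t), -t*exp(-4*t) + exp(-4*t), -t^2*exp(-4*t)/2 + 5*t*exp(-4*t)]
  [0, 0, exp(-4*t)]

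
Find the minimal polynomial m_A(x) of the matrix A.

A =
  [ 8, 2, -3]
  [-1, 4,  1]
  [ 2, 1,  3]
x^3 - 15*x^2 + 75*x - 125

The characteristic polynomial is χ_A(x) = (x - 5)^3, so the eigenvalues are known. The minimal polynomial is
  m_A(x) = Π_λ (x − λ)^{k_λ}
where k_λ is the size of the *largest* Jordan block for λ (equivalently, the smallest k with (A − λI)^k v = 0 for every generalised eigenvector v of λ).

  λ = 5: largest Jordan block has size 3, contributing (x − 5)^3

So m_A(x) = (x - 5)^3 = x^3 - 15*x^2 + 75*x - 125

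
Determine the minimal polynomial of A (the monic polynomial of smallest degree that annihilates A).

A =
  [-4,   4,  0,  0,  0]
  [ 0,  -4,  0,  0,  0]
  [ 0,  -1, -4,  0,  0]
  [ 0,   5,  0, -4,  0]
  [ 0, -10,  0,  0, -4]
x^2 + 8*x + 16

The characteristic polynomial is χ_A(x) = (x + 4)^5, so the eigenvalues are known. The minimal polynomial is
  m_A(x) = Π_λ (x − λ)^{k_λ}
where k_λ is the size of the *largest* Jordan block for λ (equivalently, the smallest k with (A − λI)^k v = 0 for every generalised eigenvector v of λ).

  λ = -4: largest Jordan block has size 2, contributing (x + 4)^2

So m_A(x) = (x + 4)^2 = x^2 + 8*x + 16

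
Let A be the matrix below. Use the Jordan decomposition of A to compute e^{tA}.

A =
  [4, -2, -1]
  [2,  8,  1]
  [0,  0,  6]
e^{tA} =
  [-2*t*exp(6*t) + exp(6*t), -2*t*exp(6*t), -t*exp(6*t)]
  [2*t*exp(6*t), 2*t*exp(6*t) + exp(6*t), t*exp(6*t)]
  [0, 0, exp(6*t)]

Strategy: write A = P · J · P⁻¹ where J is a Jordan canonical form, so e^{tA} = P · e^{tJ} · P⁻¹, and e^{tJ} can be computed block-by-block.

A has Jordan form
J =
  [6, 1, 0]
  [0, 6, 0]
  [0, 0, 6]
(up to reordering of blocks).

Per-block formulas:
  For a 1×1 block at λ = 6: exp(t · [6]) = [e^(6t)].
  For a 2×2 Jordan block J_2(6): exp(t · J_2(6)) = e^(6t)·(I + t·N), where N is the 2×2 nilpotent shift.

After assembling e^{tJ} and conjugating by P, we get:

e^{tA} =
  [-2*t*exp(6*t) + exp(6*t), -2*t*exp(6*t), -t*exp(6*t)]
  [2*t*exp(6*t), 2*t*exp(6*t) + exp(6*t), t*exp(6*t)]
  [0, 0, exp(6*t)]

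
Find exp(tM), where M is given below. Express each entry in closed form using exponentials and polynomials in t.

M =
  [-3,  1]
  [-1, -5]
e^{tM} =
  [t*exp(-4*t) + exp(-4*t), t*exp(-4*t)]
  [-t*exp(-4*t), -t*exp(-4*t) + exp(-4*t)]

Strategy: write M = P · J · P⁻¹ where J is a Jordan canonical form, so e^{tM} = P · e^{tJ} · P⁻¹, and e^{tJ} can be computed block-by-block.

M has Jordan form
J =
  [-4,  1]
  [ 0, -4]
(up to reordering of blocks).

Per-block formulas:
  For a 2×2 Jordan block J_2(-4): exp(t · J_2(-4)) = e^(-4t)·(I + t·N), where N is the 2×2 nilpotent shift.

After assembling e^{tJ} and conjugating by P, we get:

e^{tM} =
  [t*exp(-4*t) + exp(-4*t), t*exp(-4*t)]
  [-t*exp(-4*t), -t*exp(-4*t) + exp(-4*t)]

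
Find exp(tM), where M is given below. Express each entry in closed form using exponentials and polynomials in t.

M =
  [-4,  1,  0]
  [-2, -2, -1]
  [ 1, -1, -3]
e^{tM} =
  [-t^2*exp(-3*t)/2 - t*exp(-3*t) + exp(-3*t), t*exp(-3*t), -t^2*exp(-3*t)/2]
  [-t^2*exp(-3*t)/2 - 2*t*exp(-3*t), t*exp(-3*t) + exp(-3*t), -t^2*exp(-3*t)/2 - t*exp(-3*t)]
  [t^2*exp(-3*t)/2 + t*exp(-3*t), -t*exp(-3*t), t^2*exp(-3*t)/2 + exp(-3*t)]

Strategy: write M = P · J · P⁻¹ where J is a Jordan canonical form, so e^{tM} = P · e^{tJ} · P⁻¹, and e^{tJ} can be computed block-by-block.

M has Jordan form
J =
  [-3,  1,  0]
  [ 0, -3,  1]
  [ 0,  0, -3]
(up to reordering of blocks).

Per-block formulas:
  For a 3×3 Jordan block J_3(-3): exp(t · J_3(-3)) = e^(-3t)·(I + t·N + (t^2/2)·N^2), where N is the 3×3 nilpotent shift.

After assembling e^{tJ} and conjugating by P, we get:

e^{tM} =
  [-t^2*exp(-3*t)/2 - t*exp(-3*t) + exp(-3*t), t*exp(-3*t), -t^2*exp(-3*t)/2]
  [-t^2*exp(-3*t)/2 - 2*t*exp(-3*t), t*exp(-3*t) + exp(-3*t), -t^2*exp(-3*t)/2 - t*exp(-3*t)]
  [t^2*exp(-3*t)/2 + t*exp(-3*t), -t*exp(-3*t), t^2*exp(-3*t)/2 + exp(-3*t)]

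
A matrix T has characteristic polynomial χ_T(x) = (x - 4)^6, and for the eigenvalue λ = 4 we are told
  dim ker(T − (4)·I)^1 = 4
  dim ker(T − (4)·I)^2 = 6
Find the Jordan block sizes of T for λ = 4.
Block sizes for λ = 4: [2, 2, 1, 1]

From the dimensions of kernels of powers, the number of Jordan blocks of size at least j is d_j − d_{j−1} where d_j = dim ker(N^j) (with d_0 = 0). Computing the differences gives [4, 2].
The number of blocks of size exactly k is (#blocks of size ≥ k) − (#blocks of size ≥ k + 1), so the partition is: 2 block(s) of size 1, 2 block(s) of size 2.
In nonincreasing order the block sizes are [2, 2, 1, 1].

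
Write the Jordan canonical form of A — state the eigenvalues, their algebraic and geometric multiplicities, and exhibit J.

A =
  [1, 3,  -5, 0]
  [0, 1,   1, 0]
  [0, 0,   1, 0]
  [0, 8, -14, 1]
J_3(1) ⊕ J_1(1)

The characteristic polynomial is
  det(x·I − A) = x^4 - 4*x^3 + 6*x^2 - 4*x + 1 = (x - 1)^4

Eigenvalues and multiplicities (the geometric multiplicity of λ is n − rank(A − λI), which equals the number of Jordan blocks for λ):
  λ = 1: algebraic multiplicity = 4, geometric multiplicity = 2

Determining the block sizes for each eigenvalue:
  λ = 1: with am = 4 and gm = 2, the partition is not yet determined (e.g. several partitions of 4 into 2 parts exist). Let N = A − (1)·I. Computing rank(N^1) = 2, rank(N^2) = 1, rank(N^3) = 0; the number of blocks of size ≥ j is rank(N^{j−1}) − rank(N^j), giving [2, 1, 1]. So we have 1 block(s) of size 3, 1 block(s) of size 1 → block sizes [3, 1]

Assembling the blocks gives a Jordan form
J =
  [1, 1, 0, 0]
  [0, 1, 1, 0]
  [0, 0, 1, 0]
  [0, 0, 0, 1]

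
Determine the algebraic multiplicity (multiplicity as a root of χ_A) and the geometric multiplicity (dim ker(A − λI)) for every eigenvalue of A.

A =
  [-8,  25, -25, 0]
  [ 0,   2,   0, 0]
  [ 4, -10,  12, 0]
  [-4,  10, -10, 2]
λ = 2: alg = 4, geom = 3

Step 1 — factor the characteristic polynomial to read off the algebraic multiplicities:
  χ_A(x) = (x - 2)^4

Step 2 — compute geometric multiplicities via the rank-nullity identity g(λ) = n − rank(A − λI):
  rank(A − (2)·I) = 1, so dim ker(A − (2)·I) = n − 1 = 3

Summary:
  λ = 2: algebraic multiplicity = 4, geometric multiplicity = 3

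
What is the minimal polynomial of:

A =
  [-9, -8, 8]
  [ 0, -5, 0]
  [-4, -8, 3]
x^2 + 6*x + 5

The characteristic polynomial is χ_A(x) = (x + 1)*(x + 5)^2, so the eigenvalues are known. The minimal polynomial is
  m_A(x) = Π_λ (x − λ)^{k_λ}
where k_λ is the size of the *largest* Jordan block for λ (equivalently, the smallest k with (A − λI)^k v = 0 for every generalised eigenvector v of λ).

  λ = -5: largest Jordan block has size 1, contributing (x + 5)
  λ = -1: largest Jordan block has size 1, contributing (x + 1)

So m_A(x) = (x + 1)*(x + 5) = x^2 + 6*x + 5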